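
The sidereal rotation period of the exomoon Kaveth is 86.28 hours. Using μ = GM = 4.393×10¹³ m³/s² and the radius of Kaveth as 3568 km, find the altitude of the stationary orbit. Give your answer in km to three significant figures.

h_sync ≈ 44000 km

T = 86.28 hours = 3.106×10⁵ s.
A synchronous orbit has period T, so by Kepler's third law a = (μT²/4π²)^(1/3).
μT²/4π² = 4.393×10¹³ × (3.106×10⁵)² / 39.48 = 1.074×10²³ m³.
a = 4.753×10⁷ m = 47527 km.
Altitude h = a − R = 47527 − 3568 = 43959 km.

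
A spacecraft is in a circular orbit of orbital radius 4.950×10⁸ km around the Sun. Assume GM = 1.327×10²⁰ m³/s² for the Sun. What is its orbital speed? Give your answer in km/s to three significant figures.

v ≈ 16.4 km/s

r = 4.950×10⁸ km = 4.950×10¹¹ m.
For a circular orbit v = √(μ/r) = √(1.327×10²⁰ / 4.950×10¹¹) = √(2.681×10⁸) = 16370 m/s.
That is 16.37 km/s.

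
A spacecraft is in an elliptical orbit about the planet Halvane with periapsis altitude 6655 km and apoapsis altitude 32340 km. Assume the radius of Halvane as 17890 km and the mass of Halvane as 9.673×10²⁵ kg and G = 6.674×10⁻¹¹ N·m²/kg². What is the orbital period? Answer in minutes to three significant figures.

T ≈ 298 minutes

μ = GM = 6.674×10⁻¹¹ × 9.673×10²⁵ = 6.456×10¹⁵ m³/s².
r_p = 17890 + 6655 = 24545 km = 2.4545×10⁷ m.
r_a = 17890 + 32340 = 50230 km = 5.0230×10⁷ m.
Semi-major axis a = (r_p + r_a)/2 = (24545 + 50230)/2 = 37388 km = 3.739×10⁷ m.
By Kepler's third law T = 2π√(a³/μ) = 2π × 2.845×10³ = 1.788×10⁴ s.
= 298.0 minutes.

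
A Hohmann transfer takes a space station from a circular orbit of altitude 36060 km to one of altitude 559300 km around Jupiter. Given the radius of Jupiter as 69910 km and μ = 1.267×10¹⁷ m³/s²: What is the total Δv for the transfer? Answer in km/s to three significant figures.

r₁ = 69910 + 36060 = 105970 km = 1.0597×10⁸ m.
r₂ = 69910 + 559300 = 629210 km = 6.2921×10⁸ m.
Transfer ellipse a_t = (r₁ + r₂)/2 = 3.676×10⁸ m.
At r₁: circular v_c1 = √(μ/r₁) = 34580 m/s; transfer-perijove v_p = √[μ(2/r₁ − 1/a_t)] = 45240 m/s.
Δv₁ = v_p − v_c1 = 10660 m/s.
At r₂: circular v_c2 = √(μ/r₂) = 14190 m/s; transfer-apojove v_a = √[μ(2/r₂ − 1/a_t)] = 7619 m/s.
Δv₂ = v_c2 − v_a = 6571 m/s.
Total Δv = Δv₁ + Δv₂ = 17230 m/s = 17.23 km/s.

Δv_total ≈ 17.2 km/s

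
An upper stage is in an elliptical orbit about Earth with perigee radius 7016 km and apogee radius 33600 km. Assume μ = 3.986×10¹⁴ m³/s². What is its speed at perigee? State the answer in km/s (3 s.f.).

Semi-major axis a = (r_p + r_a)/2 = 20308 km = 2.031×10⁷ m.
Vis-viva: v² = μ(2/r − 1/a) = 3.986×10¹⁴ × (2.851×10⁻⁷ − 4.924×10⁻⁸) = 9.400×10⁷ m²/s².
v = 9695 m/s = 9.695 km/s.

v ≈ 9.70 km/s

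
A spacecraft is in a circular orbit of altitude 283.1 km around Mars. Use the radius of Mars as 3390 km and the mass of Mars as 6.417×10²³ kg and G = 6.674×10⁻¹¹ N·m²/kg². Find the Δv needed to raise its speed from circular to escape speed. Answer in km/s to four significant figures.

Δv ≈ 1.414 km/s

μ = GM = 6.674×10⁻¹¹ × 6.417×10²³ = 4.283×10¹³ m³/s².
r = 3390 + 283.1 = 3673.1 km = 3.6731×10⁶ m.
Circular speed v_c = √(μ/r) = 3415 m/s.
Escape speed v_esc = √(2μ/r) = √2 × v_c = 4829 m/s.
Δv = v_esc − v_c = 1414 m/s = 1.414 km/s.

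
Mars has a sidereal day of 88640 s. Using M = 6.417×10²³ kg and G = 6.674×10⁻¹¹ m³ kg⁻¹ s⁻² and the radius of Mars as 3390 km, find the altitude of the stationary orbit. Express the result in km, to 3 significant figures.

h_sync ≈ 17000 km

μ = GM = 6.674×10⁻¹¹ × 6.417×10²³ = 4.283×10¹³ m³/s².
A synchronous orbit has period T, so by Kepler's third law a = (μT²/4π²)^(1/3).
μT²/4π² = 4.283×10¹³ × (8.864×10⁴)² / 39.48 = 8.524×10²¹ m³.
a = 2.043×10⁷ m = 20427 km.
Altitude h = a − R = 20427 − 3390 = 17037 km.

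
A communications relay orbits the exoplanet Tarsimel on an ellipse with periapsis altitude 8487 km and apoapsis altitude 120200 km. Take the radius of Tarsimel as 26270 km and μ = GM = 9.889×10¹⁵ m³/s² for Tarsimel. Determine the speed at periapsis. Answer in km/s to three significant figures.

r_p = 26270 + 8487 = 34757 km = 3.4757×10⁷ m.
r_a = 26270 + 120200 = 146470 km = 1.4647×10⁸ m.
Semi-major axis a = (r_p + r_a)/2 = 90614 km = 9.061×10⁷ m.
Vis-viva: v² = μ(2/r − 1/a) = 9.889×10¹⁵ × (5.754×10⁻⁸ − 1.104×10⁻⁸) = 4.599×10⁸ m²/s².
v = 21450 m/s = 21.45 km/s.

v ≈ 21.4 km/s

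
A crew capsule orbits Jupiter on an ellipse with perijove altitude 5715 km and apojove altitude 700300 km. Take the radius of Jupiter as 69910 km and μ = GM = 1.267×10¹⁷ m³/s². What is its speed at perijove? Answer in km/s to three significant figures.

v ≈ 55.2 km/s

r_p = 69910 + 5715 = 75625 km = 7.5625×10⁷ m.
r_a = 69910 + 700300 = 770210 km = 7.7021×10⁸ m.
Semi-major axis a = (r_p + r_a)/2 = 4.2292×10⁵ km = 4.229×10⁸ m.
Vis-viva: v² = μ(2/r − 1/a) = 1.267×10¹⁷ × (2.645×10⁻⁸ − 2.365×10⁻⁹) = 3.051×10⁹ m²/s².
v = 55240 m/s = 55.24 km/s.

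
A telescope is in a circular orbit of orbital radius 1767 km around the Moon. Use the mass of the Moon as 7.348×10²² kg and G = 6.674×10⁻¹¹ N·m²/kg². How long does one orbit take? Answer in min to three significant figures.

μ = GM = 6.674×10⁻¹¹ × 7.348×10²² = 4.904×10¹² m³/s².
r = 1767 km = 1.767×10⁶ m.
Kepler's third law: T = 2π√(r³/μ) = 2π√((1.767×10⁶)³ / 4.904×10¹²).
r³/μ = 1.125×10⁶ s², so T = 2π × 1.061×10³ = 6.664×10³ s.
Converting: 6.664×10³ s ÷ 60.00 = 111.1 min.

T ≈ 111 min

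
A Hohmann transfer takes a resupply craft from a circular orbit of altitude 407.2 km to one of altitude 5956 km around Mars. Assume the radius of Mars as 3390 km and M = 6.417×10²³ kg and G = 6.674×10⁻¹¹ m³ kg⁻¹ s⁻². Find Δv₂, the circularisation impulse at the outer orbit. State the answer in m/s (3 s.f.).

Δv ≈ 513 m/s

μ = GM = 6.674×10⁻¹¹ × 6.417×10²³ = 4.283×10¹³ m³/s².
r₁ = 3390 + 407.2 = 3797.2 km = 3.7972×10⁶ m.
r₂ = 3390 + 5956 = 9346.0 km = 9.3460×10⁶ m.
Transfer ellipse a_t = (r₁ + r₂)/2 = 6.572×10⁶ m.
At r₁: circular v_c1 = √(μ/r₁) = 3358 m/s; transfer-periapsis v_p = √[μ(2/r₁ − 1/a_t)] = 4005 m/s.
At r₂: circular v_c2 = √(μ/r₂) = 2141 m/s; transfer-apoapsis v_a = √[μ(2/r₂ − 1/a_t)] = 1627 m/s.
Δv₂ = v_c2 − v_a = 513.4 m/s.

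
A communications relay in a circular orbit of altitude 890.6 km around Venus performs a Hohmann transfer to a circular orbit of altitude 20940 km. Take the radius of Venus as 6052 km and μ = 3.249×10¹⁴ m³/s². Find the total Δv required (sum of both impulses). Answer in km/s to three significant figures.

r₁ = 6052 + 890.6 = 6942.6 km = 6.9426×10⁶ m.
r₂ = 6052 + 20940 = 26992 km = 2.6992×10⁷ m.
Transfer ellipse a_t = (r₁ + r₂)/2 = 1.697×10⁷ m.
At r₁: circular v_c1 = √(μ/r₁) = 6841 m/s; transfer-periapsis v_p = √[μ(2/r₁ − 1/a_t)] = 8628 m/s.
Δv₁ = v_p − v_c1 = 1787 m/s.
At r₂: circular v_c2 = √(μ/r₂) = 3469 m/s; transfer-apoapsis v_a = √[μ(2/r₂ − 1/a_t)] = 2219 m/s.
Δv₂ = v_c2 − v_a = 1250 m/s.
Total Δv = Δv₁ + Δv₂ = 3038 m/s = 3.038 km/s.

Δv_total ≈ 3.04 km/s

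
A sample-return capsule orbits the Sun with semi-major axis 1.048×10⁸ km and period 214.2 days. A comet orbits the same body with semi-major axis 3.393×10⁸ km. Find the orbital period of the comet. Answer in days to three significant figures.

T₂ ≈ 1250 days

Kepler's third law: T² ∝ a³, so T₂ = T₁ (a₂/a₁)^(3/2).
a₂/a₁ = 3.238, (a₂/a₁)^(3/2) = 5.826.
T₂ = 214.2 × 5.826 = 1248 days.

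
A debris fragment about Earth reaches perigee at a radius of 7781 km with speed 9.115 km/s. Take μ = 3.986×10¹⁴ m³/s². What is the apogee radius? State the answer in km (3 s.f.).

apogee radius ≈ 33400 km

r_p = 7.781×10⁶ m.
Specific energy ε = v²/2 − μ/r = -9.686×10⁶ J/kg, so a = −μ/(2ε) = 2.058×10⁷ m.
The apsides satisfy r_p + r_a = 2a, so the apogee radius is 2a − r_p = 3.337×10⁷ m = 33372 km.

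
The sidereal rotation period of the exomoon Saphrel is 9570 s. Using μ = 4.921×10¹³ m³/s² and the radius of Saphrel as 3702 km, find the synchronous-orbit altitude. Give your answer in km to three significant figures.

A synchronous orbit has period T, so by Kepler's third law a = (μT²/4π²)^(1/3).
μT²/4π² = 4.921×10¹³ × (9.570×10³)² / 39.48 = 1.142×10²⁰ m³.
a = 4.851×10⁶ m = 4851.1 km.
Altitude h = a − R = 4851.1 − 3702 = 1149.1 km.

h_sync ≈ 1150 km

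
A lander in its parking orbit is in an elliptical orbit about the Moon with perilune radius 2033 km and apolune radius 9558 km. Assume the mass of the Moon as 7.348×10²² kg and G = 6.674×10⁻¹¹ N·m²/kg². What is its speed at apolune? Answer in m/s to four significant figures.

v ≈ 424.2 m/s

μ = GM = 6.674×10⁻¹¹ × 7.348×10²² = 4.904×10¹² m³/s².
Semi-major axis a = (r_p + r_a)/2 = 5795.5 km = 5.796×10⁶ m.
Vis-viva: v² = μ(2/r − 1/a) = 4.904×10¹² × (2.092×10⁻⁷ − 1.725×10⁻⁷) = 1.800×10⁵ m²/s².
v = 424.2 m/s.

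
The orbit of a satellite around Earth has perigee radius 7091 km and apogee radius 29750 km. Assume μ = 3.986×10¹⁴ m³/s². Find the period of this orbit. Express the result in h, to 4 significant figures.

T ≈ 6.911 h

Semi-major axis a = (r_p + r_a)/2 = (7091.0 + 29750)/2 = 18420 km = 1.842×10⁷ m.
By Kepler's third law T = 2π√(a³/μ) = 2π × 3.960×10³ = 2.488×10⁴ s.
= 6.911 h.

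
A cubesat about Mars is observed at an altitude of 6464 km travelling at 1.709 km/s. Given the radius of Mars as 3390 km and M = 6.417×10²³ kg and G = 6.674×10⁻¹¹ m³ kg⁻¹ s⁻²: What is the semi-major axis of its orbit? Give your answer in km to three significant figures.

a ≈ 7420 km

μ = GM = 6.674×10⁻¹¹ × 6.417×10²³ = 4.283×10¹³ m³/s².
r = 3390 + 6464 = 9854.0 km = 9.854×10⁶ m.
Specific orbital energy ε = v²/2 − μ/r = (1709)²/2 − 4.283×10¹³/9.854×10⁶ = -2.886×10⁶ J/kg.
Since ε = −μ/(2a), a = −μ/(2ε) = 7.420×10⁶ m = 7420.3 km.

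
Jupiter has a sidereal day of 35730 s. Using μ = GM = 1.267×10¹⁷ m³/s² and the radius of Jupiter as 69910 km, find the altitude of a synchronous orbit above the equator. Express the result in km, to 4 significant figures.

h_sync ≈ 90110 km

A synchronous orbit has period T, so by Kepler's third law a = (μT²/4π²)^(1/3).
μT²/4π² = 1.267×10¹⁷ × (3.573×10⁴)² / 39.48 = 4.097×10²⁴ m³.
a = 1.600×10⁸ m = 1.6002×10⁵ km.
Altitude h = a − R = 1.6002×10⁵ − 69910 = 90105 km.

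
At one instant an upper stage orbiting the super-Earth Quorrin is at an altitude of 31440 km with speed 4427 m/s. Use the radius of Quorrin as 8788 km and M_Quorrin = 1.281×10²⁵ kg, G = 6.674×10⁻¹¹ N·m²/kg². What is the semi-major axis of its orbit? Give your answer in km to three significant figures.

a ≈ 37300 km

μ = GM = 6.674×10⁻¹¹ × 1.281×10²⁵ = 8.549×10¹⁴ m³/s².
r = 8788 + 31440 = 40228 km = 4.023×10⁷ m.
Specific orbital energy ε = v²/2 − μ/r = (4427)²/2 − 8.549×10¹⁴/4.023×10⁷ = -1.145×10⁷ J/kg.
Since ε = −μ/(2a), a = −μ/(2ε) = 3.732×10⁷ m = 37323 km.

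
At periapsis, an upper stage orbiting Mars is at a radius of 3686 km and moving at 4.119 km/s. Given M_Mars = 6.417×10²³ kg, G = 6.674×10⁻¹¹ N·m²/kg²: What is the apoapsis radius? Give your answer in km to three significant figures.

μ = GM = 6.674×10⁻¹¹ × 6.417×10²³ = 4.283×10¹³ m³/s².
r_p = 3.686×10⁶ m.
Specific energy ε = v²/2 − μ/r = -3.136×10⁶ J/kg, so a = −μ/(2ε) = 6.829×10⁶ m.
The apsides satisfy r_p + r_a = 2a, so the apoapsis radius is 2a − r_p = 9.972×10⁶ m = 9971.6 km.

apoapsis radius ≈ 9970 km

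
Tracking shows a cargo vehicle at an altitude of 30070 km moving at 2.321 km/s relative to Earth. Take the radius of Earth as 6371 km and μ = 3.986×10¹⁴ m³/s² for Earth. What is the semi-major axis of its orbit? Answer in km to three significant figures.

a ≈ 24200 km

r = 6371 + 30070 = 36441 km = 3.644×10⁷ m.
Specific orbital energy ε = v²/2 − μ/r = (2321)²/2 − 3.986×10¹⁴/3.644×10⁷ = -8.245×10⁶ J/kg.
Since ε = −μ/(2a), a = −μ/(2ε) = 2.417×10⁷ m = 24173 km.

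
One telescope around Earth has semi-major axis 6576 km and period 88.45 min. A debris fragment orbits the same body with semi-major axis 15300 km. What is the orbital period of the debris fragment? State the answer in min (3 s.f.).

Kepler's third law: T² ∝ a³, so T₂ = T₁ (a₂/a₁)^(3/2).
a₂/a₁ = 2.327, (a₂/a₁)^(3/2) = 3.549.
T₂ = 88.45 × 3.549 = 313.9 min.

T₂ ≈ 314 min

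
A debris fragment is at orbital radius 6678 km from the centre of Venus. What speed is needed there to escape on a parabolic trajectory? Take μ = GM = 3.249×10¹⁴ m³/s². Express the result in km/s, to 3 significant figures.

r = 6678 km = 6.678×10⁶ m.
Escape speed v_esc = √(2μ/r) = √(2 × 3.249×10¹⁴ / 6.678×10⁶) = √(9.730×10⁷) = 9864 m/s.
= 9.864 km/s.

v_esc ≈ 9.86 km/s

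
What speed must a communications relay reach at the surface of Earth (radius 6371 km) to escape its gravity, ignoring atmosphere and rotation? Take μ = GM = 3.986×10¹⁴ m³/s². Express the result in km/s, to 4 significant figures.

v_esc ≈ 11.19 km/s

r = R = 6.371×10⁶ m.
Escape speed v_esc = √(2μ/r) = √(2 × 3.986×10¹⁴ / 6.371×10⁶) = √(1.251×10⁸) = 11190 m/s.
= 11.19 km/s.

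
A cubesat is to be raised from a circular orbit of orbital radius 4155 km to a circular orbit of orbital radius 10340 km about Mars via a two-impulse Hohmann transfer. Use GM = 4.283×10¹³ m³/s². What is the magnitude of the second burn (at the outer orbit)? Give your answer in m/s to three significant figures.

r₁ = 4155 km = 4.155×10⁶ m.
r₂ = 10340 km = 1.034×10⁷ m.
Transfer ellipse a_t = (r₁ + r₂)/2 = 7.248×10⁶ m.
At r₁: circular v_c1 = √(μ/r₁) = 3211 m/s; transfer-periapsis v_p = √[μ(2/r₁ − 1/a_t)] = 3835 m/s.
At r₂: circular v_c2 = √(μ/r₂) = 2035 m/s; transfer-apoapsis v_a = √[μ(2/r₂ − 1/a_t)] = 1541 m/s.
Δv₂ = v_c2 − v_a = 494.2 m/s.

Δv ≈ 494 m/s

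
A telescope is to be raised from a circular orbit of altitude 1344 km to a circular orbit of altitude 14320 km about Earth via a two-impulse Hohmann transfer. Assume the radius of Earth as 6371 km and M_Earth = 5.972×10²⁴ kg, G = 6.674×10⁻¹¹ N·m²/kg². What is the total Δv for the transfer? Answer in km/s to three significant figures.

Δv_total ≈ 2.64 km/s

μ = GM = 6.674×10⁻¹¹ × 5.972×10²⁴ = 3.986×10¹⁴ m³/s².
r₁ = 6371 + 1344 = 7715.0 km = 7.7150×10⁶ m.
r₂ = 6371 + 14320 = 20691 km = 2.0691×10⁷ m.
Transfer ellipse a_t = (r₁ + r₂)/2 = 1.420×10⁷ m.
At r₁: circular v_c1 = √(μ/r₁) = 7188 m/s; transfer-perigee v_p = √[μ(2/r₁ − 1/a_t)] = 8675 m/s.
Δv₁ = v_p − v_c1 = 1488 m/s.
At r₂: circular v_c2 = √(μ/r₂) = 4389 m/s; transfer-apogee v_a = √[μ(2/r₂ − 1/a_t)] = 3235 m/s.
Δv₂ = v_c2 − v_a = 1154 m/s.
Total Δv = Δv₁ + Δv₂ = 2642 m/s = 2.642 km/s.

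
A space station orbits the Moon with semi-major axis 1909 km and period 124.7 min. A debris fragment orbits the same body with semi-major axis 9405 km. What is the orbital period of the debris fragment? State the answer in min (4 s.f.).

Kepler's third law: T² ∝ a³, so T₂ = T₁ (a₂/a₁)^(3/2).
a₂/a₁ = 4.927, (a₂/a₁)^(3/2) = 10.94.
T₂ = 124.7 × 10.94 = 1364 min.

T₂ ≈ 1364 min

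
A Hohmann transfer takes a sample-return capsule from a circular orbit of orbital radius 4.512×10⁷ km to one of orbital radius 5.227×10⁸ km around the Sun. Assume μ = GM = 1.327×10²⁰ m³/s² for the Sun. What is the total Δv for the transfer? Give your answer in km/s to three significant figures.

r₁ = 4.512×10⁷ km = 4.512×10¹⁰ m.
r₂ = 5.227×10⁸ km = 5.227×10¹¹ m.
Transfer ellipse a_t = (r₁ + r₂)/2 = 2.839×10¹¹ m.
At r₁: circular v_c1 = √(μ/r₁) = 54230 m/s; transfer-perihelion v_p = √[μ(2/r₁ − 1/a_t)] = 73580 m/s.
Δv₁ = v_p − v_c1 = 19350 m/s.
At r₂: circular v_c2 = √(μ/r₂) = 15930 m/s; transfer-aphelion v_a = √[μ(2/r₂ − 1/a_t)] = 6352 m/s.
Δv₂ = v_c2 − v_a = 9582 m/s.
Total Δv = Δv₁ + Δv₂ = 28930 m/s = 28.93 km/s.

Δv_total ≈ 28.9 km/s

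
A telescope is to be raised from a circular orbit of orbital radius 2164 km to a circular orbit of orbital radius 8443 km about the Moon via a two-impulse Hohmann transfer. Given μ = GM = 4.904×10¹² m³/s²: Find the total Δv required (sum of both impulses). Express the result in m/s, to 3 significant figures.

Δv_total ≈ 669 m/s

r₁ = 2164 km = 2.164×10⁶ m.
r₂ = 8443 km = 8.443×10⁶ m.
Transfer ellipse a_t = (r₁ + r₂)/2 = 5.304×10⁶ m.
At r₁: circular v_c1 = √(μ/r₁) = 1505 m/s; transfer-perilune v_p = √[μ(2/r₁ − 1/a_t)] = 1899 m/s.
Δv₁ = v_p − v_c1 = 394.0 m/s.
At r₂: circular v_c2 = √(μ/r₂) = 762.1 m/s; transfer-apolune v_a = √[μ(2/r₂ − 1/a_t)] = 486.8 m/s.
Δv₂ = v_c2 − v_a = 275.3 m/s.
Total Δv = Δv₁ + Δv₂ = 669.3 m/s.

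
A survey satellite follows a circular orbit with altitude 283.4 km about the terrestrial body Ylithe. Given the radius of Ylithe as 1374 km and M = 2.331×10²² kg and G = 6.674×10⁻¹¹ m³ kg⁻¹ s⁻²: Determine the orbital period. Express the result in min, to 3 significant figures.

T ≈ 179 min

μ = GM = 6.674×10⁻¹¹ × 2.331×10²² = 1.556×10¹² m³/s².
r = 1374 + 283.4 = 1657.4 km = 1.6574×10⁶ m.
Kepler's third law: T = 2π√(r³/μ) = 2π√((1.657×10⁶)³ / 1.556×10¹²).
r³/μ = 2.927×10⁶ s², so T = 2π × 1.711×10³ = 1.075×10⁴ s.
Converting: 1.075×10⁴ s ÷ 60.00 = 179.1 min.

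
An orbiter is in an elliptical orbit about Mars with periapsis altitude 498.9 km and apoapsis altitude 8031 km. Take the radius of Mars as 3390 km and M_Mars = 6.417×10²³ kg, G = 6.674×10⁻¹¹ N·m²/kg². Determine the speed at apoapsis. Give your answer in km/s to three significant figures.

μ = GM = 6.674×10⁻¹¹ × 6.417×10²³ = 4.283×10¹³ m³/s².
r_p = 3390 + 498.9 = 3888.9 km = 3.8889×10⁶ m.
r_a = 3390 + 8031 = 11421 km = 1.1421×10⁷ m.
Semi-major axis a = (r_p + r_a)/2 = 7654.9 km = 7.655×10⁶ m.
Vis-viva: v² = μ(2/r − 1/a) = 4.283×10¹³ × (1.751×10⁻⁷ − 1.306×10⁻⁷) = 1.905×10⁶ m²/s².
v = 1380 m/s = 1.380 km/s.

v ≈ 1.38 km/s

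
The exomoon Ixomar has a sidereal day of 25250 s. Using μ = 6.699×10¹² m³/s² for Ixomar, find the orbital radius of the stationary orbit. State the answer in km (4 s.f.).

r_sync ≈ 4765 km

A synchronous orbit has period T, so by Kepler's third law a = (μT²/4π²)^(1/3).
μT²/4π² = 6.699×10¹² × (2.525×10⁴)² / 39.48 = 1.082×10²⁰ m³.
a = 4.765×10⁶ m = 4764.9 km.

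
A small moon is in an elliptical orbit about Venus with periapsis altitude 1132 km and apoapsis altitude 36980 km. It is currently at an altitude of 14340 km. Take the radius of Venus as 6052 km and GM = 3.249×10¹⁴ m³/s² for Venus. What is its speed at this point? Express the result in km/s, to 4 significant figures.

r_p = 6052 + 1132 = 7184.0 km = 7.1840×10⁶ m.
r_a = 6052 + 36980 = 43032 km = 4.3032×10⁷ m.
r = 6052 + 14340 = 20392 km = 2.039×10⁷ m.
Semi-major axis a = (r_p + r_a)/2 = 25108 km = 2.511×10⁷ m.
Vis-viva: v² = μ(2/r − 1/a) = 3.249×10¹⁴ × (9.808×10⁻⁸ − 3.983×10⁻⁸) = 1.893×10⁷ m²/s².
v = 4350 m/s = 4.350 km/s.

v ≈ 4.350 km/s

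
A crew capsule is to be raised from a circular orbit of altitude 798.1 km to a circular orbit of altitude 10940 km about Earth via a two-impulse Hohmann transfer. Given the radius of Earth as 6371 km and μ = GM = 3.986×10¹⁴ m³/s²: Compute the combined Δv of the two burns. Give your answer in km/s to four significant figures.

Δv_total ≈ 2.537 km/s

r₁ = 6371 + 798.1 = 7169.1 km = 7.1691×10⁶ m.
r₂ = 6371 + 10940 = 17311 km = 1.7311×10⁷ m.
Transfer ellipse a_t = (r₁ + r₂)/2 = 1.224×10⁷ m.
At r₁: circular v_c1 = √(μ/r₁) = 7457 m/s; transfer-perigee v_p = √[μ(2/r₁ − 1/a_t)] = 8868 m/s.
Δv₁ = v_p − v_c1 = 1411 m/s.
At r₂: circular v_c2 = √(μ/r₂) = 4799 m/s; transfer-apogee v_a = √[μ(2/r₂ − 1/a_t)] = 3672 m/s.
Δv₂ = v_c2 − v_a = 1126 m/s.
Total Δv = Δv₁ + Δv₂ = 2537 m/s = 2.537 km/s.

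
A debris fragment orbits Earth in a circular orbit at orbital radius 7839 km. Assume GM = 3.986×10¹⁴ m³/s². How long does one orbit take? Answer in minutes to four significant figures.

T ≈ 115.1 minutes

r = 7839 km = 7.839×10⁶ m.
Kepler's third law: T = 2π√(r³/μ) = 2π√((7.839×10⁶)³ / 3.986×10¹⁴).
r³/μ = 1.208×10⁶ s², so T = 2π × 1.099×10³ = 6.907×10³ s.
Converting: 6.907×10³ s ÷ 60.00 = 115.1 minutes.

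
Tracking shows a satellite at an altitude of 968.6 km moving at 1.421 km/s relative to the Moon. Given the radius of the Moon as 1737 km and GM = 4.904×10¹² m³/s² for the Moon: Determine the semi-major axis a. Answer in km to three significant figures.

r = 1737 + 968.6 = 2705.6 km = 2.706×10⁶ m.
Vis-viva rearranged: 1/a = 2/r − v²/μ = 7.392×10⁻⁷ − 4.118×10⁻⁷ = 3.275×10⁻⁷ m⁻¹.
a = 3.054×10⁶ m = 3053.9 km.

a ≈ 3050 km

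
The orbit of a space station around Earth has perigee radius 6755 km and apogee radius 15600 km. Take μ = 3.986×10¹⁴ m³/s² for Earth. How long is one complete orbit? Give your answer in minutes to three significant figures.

T ≈ 196 minutes

Semi-major axis a = (r_p + r_a)/2 = (6755.0 + 15600)/2 = 11178 km = 1.118×10⁷ m.
By Kepler's third law T = 2π√(a³/μ) = 2π × 1.872×10³ = 1.176×10⁴ s.
= 196.0 minutes.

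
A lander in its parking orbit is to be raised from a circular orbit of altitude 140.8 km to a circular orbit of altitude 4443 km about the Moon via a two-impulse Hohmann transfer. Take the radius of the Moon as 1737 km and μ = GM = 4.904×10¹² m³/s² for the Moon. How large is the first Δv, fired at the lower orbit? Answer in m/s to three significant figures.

Δv ≈ 385 m/s

r₁ = 1737 + 140.8 = 1877.8 km = 1.8778×10⁶ m.
r₂ = 1737 + 4443 = 6180.0 km = 6.1800×10⁶ m.
Transfer ellipse a_t = (r₁ + r₂)/2 = 4.029×10⁶ m.
At r₁: circular v_c1 = √(μ/r₁) = 1616 m/s; transfer-perilune v_p = √[μ(2/r₁ − 1/a_t)] = 2001 m/s.
Δv₁ = v_p − v_c1 = 385.4 m/s.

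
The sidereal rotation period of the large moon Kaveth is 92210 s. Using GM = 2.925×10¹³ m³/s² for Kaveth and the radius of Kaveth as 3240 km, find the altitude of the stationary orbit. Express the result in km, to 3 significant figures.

h_sync ≈ 15200 km

A synchronous orbit has period T, so by Kepler's third law a = (μT²/4π²)^(1/3).
μT²/4π² = 2.925×10¹³ × (9.221×10⁴)² / 39.48 = 6.300×10²¹ m³.
a = 1.847×10⁷ m = 18469 km.
Altitude h = a − R = 18469 − 3240 = 15229 km.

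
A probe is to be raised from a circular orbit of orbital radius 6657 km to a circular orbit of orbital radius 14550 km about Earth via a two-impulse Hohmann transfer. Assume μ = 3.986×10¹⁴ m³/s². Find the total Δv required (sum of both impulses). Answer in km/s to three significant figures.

r₁ = 6657 km = 6.657×10⁶ m.
r₂ = 14550 km = 1.455×10⁷ m.
Transfer ellipse a_t = (r₁ + r₂)/2 = 1.060×10⁷ m.
At r₁: circular v_c1 = √(μ/r₁) = 7738 m/s; transfer-perigee v_p = √[μ(2/r₁ − 1/a_t)] = 9064 m/s.
Δv₁ = v_p − v_c1 = 1326 m/s.
At r₂: circular v_c2 = √(μ/r₂) = 5234 m/s; transfer-apogee v_a = √[μ(2/r₂ − 1/a_t)] = 4147 m/s.
Δv₂ = v_c2 − v_a = 1087 m/s.
Total Δv = Δv₁ + Δv₂ = 2413 m/s = 2.413 km/s.

Δv_total ≈ 2.41 km/s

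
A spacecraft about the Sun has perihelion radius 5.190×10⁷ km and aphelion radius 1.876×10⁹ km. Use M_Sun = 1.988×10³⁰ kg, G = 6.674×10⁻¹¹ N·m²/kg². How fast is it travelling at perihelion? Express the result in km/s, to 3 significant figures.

v ≈ 70.5 km/s

μ = GM = 6.674×10⁻¹¹ × 1.988×10³⁰ = 1.327×10²⁰ m³/s².
Semi-major axis a = (r_p + r_a)/2 = 9.6395×10⁸ km = 9.640×10¹¹ m.
Vis-viva: v² = μ(2/r − 1/a) = 1.327×10²⁰ × (3.854×10⁻¹¹ − 1.037×10⁻¹²) = 4.975×10⁹ m²/s².
v = 70540 m/s = 70.54 km/s.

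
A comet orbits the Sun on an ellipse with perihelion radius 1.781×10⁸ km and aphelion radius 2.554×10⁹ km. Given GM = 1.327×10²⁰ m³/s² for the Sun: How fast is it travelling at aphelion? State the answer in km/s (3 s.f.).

Semi-major axis a = (r_p + r_a)/2 = 1.3660×10⁹ km = 1.366×10¹² m.
Vis-viva: v² = μ(2/r − 1/a) = 1.327×10²⁰ × (7.831×10⁻¹³ − 7.320×10⁻¹³) = 6.774×10⁶ m²/s².
v = 2603 m/s = 2.603 km/s.

v ≈ 2.60 km/s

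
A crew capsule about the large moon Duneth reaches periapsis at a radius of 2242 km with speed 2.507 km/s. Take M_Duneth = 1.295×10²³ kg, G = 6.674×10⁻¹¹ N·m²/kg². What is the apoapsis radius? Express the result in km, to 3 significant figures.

apoapsis radius ≈ 9890 km

μ = GM = 6.674×10⁻¹¹ × 1.295×10²³ = 8.643×10¹² m³/s².
r_p = 2.242×10⁶ m.
Specific energy ε = v²/2 − μ/r = -7.124×10⁵ J/kg, so a = −μ/(2ε) = 6.066×10⁶ m.
The apsides satisfy r_p + r_a = 2a, so the apoapsis radius is 2a − r_p = 9.889×10⁶ m = 9889.3 km.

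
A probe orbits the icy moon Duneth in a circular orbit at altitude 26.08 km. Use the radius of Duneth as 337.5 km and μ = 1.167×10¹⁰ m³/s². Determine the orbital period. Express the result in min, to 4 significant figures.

r = 337.5 + 26.08 = 363.58 km = 3.6358×10⁵ m.
Kepler's third law: T = 2π√(r³/μ) = 2π√((3.636×10⁵)³ / 1.167×10¹⁰).
r³/μ = 4.118×10⁶ s², so T = 2π × 2.029×10³ = 1.275×10⁴ s.
Converting: 1.275×10⁴ s ÷ 60.00 = 212.5 min.

T ≈ 212.5 min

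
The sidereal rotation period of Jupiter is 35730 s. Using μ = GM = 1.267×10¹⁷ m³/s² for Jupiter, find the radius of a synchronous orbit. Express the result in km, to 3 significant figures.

A synchronous orbit has period T, so by Kepler's third law a = (μT²/4π²)^(1/3).
μT²/4π² = 1.267×10¹⁷ × (3.573×10⁴)² / 39.48 = 4.097×10²⁴ m³.
a = 1.600×10⁸ m = 1.6002×10⁵ km.

r_sync ≈ 1.60×10⁵ km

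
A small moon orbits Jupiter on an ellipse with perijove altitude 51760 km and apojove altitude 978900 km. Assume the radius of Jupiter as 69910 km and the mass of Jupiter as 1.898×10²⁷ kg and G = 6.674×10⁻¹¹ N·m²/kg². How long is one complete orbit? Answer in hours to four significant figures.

T ≈ 69.43 hours

μ = GM = 6.674×10⁻¹¹ × 1.898×10²⁷ = 1.267×10¹⁷ m³/s².
r_p = 69910 + 51760 = 121670 km = 1.2167×10⁸ m.
r_a = 69910 + 978900 = 1048800 km = 1.0488×10⁹ m.
Semi-major axis a = (r_p + r_a)/2 = (1.2167×10⁵ + 1.0488×10⁶)/2 = 5.8524×10⁵ km = 5.852×10⁸ m.
By Kepler's third law T = 2π√(a³/μ) = 2π × 3.978×10⁴ = 2.499×10⁵ s.
= 69.43 hours.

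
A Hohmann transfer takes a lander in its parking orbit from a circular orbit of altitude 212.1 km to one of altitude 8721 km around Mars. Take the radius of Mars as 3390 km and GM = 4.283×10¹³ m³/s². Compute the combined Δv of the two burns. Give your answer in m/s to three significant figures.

Δv_total ≈ 1440 m/s

r₁ = 3390 + 212.1 = 3602.1 km = 3.6021×10⁶ m.
r₂ = 3390 + 8721 = 12111 km = 1.2111×10⁷ m.
Transfer ellipse a_t = (r₁ + r₂)/2 = 7.857×10⁶ m.
At r₁: circular v_c1 = √(μ/r₁) = 3448 m/s; transfer-periapsis v_p = √[μ(2/r₁ − 1/a_t)] = 4281 m/s.
Δv₁ = v_p − v_c1 = 833.0 m/s.
At r₂: circular v_c2 = √(μ/r₂) = 1881 m/s; transfer-apoapsis v_a = √[μ(2/r₂ − 1/a_t)] = 1273 m/s.
Δv₂ = v_c2 − v_a = 607.2 m/s.
Total Δv = Δv₁ + Δv₂ = 1440 m/s.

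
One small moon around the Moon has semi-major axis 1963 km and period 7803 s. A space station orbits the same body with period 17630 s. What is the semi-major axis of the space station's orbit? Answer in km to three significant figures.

a₂ ≈ 3380 km

Kepler's third law: a³ ∝ T², so a₂ = a₁ (T₂/T₁)^(2/3).
T₂/T₁ = 2.259, (T₂/T₁)^(2/3) = 1.722.
a₂ = 1963 × 1.722 = 3380 km.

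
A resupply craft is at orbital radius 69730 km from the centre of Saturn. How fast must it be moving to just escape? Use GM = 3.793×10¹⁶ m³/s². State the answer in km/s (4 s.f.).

v_esc ≈ 32.98 km/s

r = 69730 km = 6.973×10⁷ m.
Escape speed v_esc = √(2μ/r) = √(2 × 3.793×10¹⁶ / 6.973×10⁷) = √(1.088×10⁹) = 32980 m/s.
= 32.98 km/s.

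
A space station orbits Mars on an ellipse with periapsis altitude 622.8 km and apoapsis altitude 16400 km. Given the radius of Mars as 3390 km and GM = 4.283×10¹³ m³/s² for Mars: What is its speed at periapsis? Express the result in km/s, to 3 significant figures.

v ≈ 4.21 km/s

r_p = 3390 + 622.8 = 4012.8 km = 4.0128×10⁶ m.
r_a = 3390 + 16400 = 19790 km = 1.9790×10⁷ m.
Semi-major axis a = (r_p + r_a)/2 = 11901 km = 1.190×10⁷ m.
Vis-viva: v² = μ(2/r − 1/a) = 4.283×10¹³ × (4.984×10⁻⁷ − 8.402×10⁻⁸) = 1.775×10⁷ m²/s².
v = 4213 m/s = 4.213 km/s.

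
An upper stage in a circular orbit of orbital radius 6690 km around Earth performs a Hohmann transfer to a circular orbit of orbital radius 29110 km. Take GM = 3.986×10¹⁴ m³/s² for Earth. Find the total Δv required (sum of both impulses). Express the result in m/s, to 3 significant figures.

r₁ = 6690 km = 6.690×10⁶ m.
r₂ = 29110 km = 2.911×10⁷ m.
Transfer ellipse a_t = (r₁ + r₂)/2 = 1.790×10⁷ m.
At r₁: circular v_c1 = √(μ/r₁) = 7719 m/s; transfer-perigee v_p = √[μ(2/r₁ − 1/a_t)] = 9844 m/s.
Δv₁ = v_p − v_c1 = 2125 m/s.
At r₂: circular v_c2 = √(μ/r₂) = 3700 m/s; transfer-apogee v_a = √[μ(2/r₂ − 1/a_t)] = 2262 m/s.
Δv₂ = v_c2 − v_a = 1438 m/s.
Total Δv = Δv₁ + Δv₂ = 3563 m/s.

Δv_total ≈ 3560 m/s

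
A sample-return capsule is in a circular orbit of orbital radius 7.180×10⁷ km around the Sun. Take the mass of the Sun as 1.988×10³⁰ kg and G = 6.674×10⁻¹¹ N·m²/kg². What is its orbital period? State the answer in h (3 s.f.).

T ≈ 2920 h

μ = GM = 6.674×10⁻¹¹ × 1.988×10³⁰ = 1.327×10²⁰ m³/s².
r = 7.180×10⁷ km = 7.180×10¹⁰ m.
Kepler's third law: T = 2π√(r³/μ) = 2π√((7.180×10¹⁰)³ / 1.327×10²⁰).
r³/μ = 2.790×10¹² s², so T = 2π × 1.670×10⁶ = 1.049×10⁷ s.
Converting: 1.049×10⁷ s ÷ 3600 = 2915 h.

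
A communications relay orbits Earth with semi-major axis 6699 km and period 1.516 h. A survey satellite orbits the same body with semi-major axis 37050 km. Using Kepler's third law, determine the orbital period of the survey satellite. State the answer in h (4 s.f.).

T₂ ≈ 19.72 h

Kepler's third law: T² ∝ a³, so T₂ = T₁ (a₂/a₁)^(3/2).
a₂/a₁ = 5.531, (a₂/a₁)^(3/2) = 13.01.
T₂ = 1.516 × 13.01 = 19.72 h.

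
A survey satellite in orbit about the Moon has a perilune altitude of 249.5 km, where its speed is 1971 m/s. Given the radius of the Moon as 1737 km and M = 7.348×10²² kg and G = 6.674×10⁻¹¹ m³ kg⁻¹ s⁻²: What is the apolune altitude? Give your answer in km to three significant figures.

μ = GM = 6.674×10⁻¹¹ × 7.348×10²² = 4.904×10¹² m³/s².
r_p = 1737 + 249.5 = 1986.5 km = 1.986×10⁶ m.
Specific energy ε = v²/2 − μ/r = -5.263×10⁵ J/kg, so a = −μ/(2ε) = 4.659×10⁶ m.
The apsides satisfy r_p + r_a = 2a, so the apolune radius is 2a − r_p = 7.332×10⁶ m = 7332.0 km.
Apolune altitude = 7332.0 − 1737 = 5595.0 km.

apolune altitude ≈ 5600 km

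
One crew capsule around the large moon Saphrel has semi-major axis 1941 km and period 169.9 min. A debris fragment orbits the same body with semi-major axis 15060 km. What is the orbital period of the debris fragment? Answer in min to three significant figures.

Kepler's third law: T² ∝ a³, so T₂ = T₁ (a₂/a₁)^(3/2).
a₂/a₁ = 7.759, (a₂/a₁)^(3/2) = 21.61.
T₂ = 169.9 × 21.61 = 3672 min.

T₂ ≈ 3670 min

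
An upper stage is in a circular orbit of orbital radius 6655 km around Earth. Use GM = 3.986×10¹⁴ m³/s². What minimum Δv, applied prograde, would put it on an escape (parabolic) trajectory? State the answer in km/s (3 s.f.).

r = 6655 km = 6.655×10⁶ m.
Circular speed v_c = √(μ/r) = 7739 m/s.
Escape speed v_esc = √(2μ/r) = √2 × v_c = 10940 m/s.
Δv = v_esc − v_c = 3206 m/s = 3.206 km/s.

Δv ≈ 3.21 km/s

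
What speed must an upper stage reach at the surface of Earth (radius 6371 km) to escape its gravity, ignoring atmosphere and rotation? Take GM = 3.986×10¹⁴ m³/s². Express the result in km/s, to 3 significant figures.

v_esc ≈ 11.2 km/s

r = R = 6.371×10⁶ m.
Escape speed v_esc = √(2μ/r) = √(2 × 3.986×10¹⁴ / 6.371×10⁶) = √(1.251×10⁸) = 11190 m/s.
= 11.19 km/s.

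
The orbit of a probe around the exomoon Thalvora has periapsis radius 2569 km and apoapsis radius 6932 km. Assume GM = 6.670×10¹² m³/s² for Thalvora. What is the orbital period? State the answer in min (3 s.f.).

Semi-major axis a = (r_p + r_a)/2 = (2569.0 + 6932.0)/2 = 4750.5 km = 4.750×10⁶ m.
By Kepler's third law T = 2π√(a³/μ) = 2π × 4.009×10³ = 2.519×10⁴ s.
= 419.8 min.

T ≈ 420 min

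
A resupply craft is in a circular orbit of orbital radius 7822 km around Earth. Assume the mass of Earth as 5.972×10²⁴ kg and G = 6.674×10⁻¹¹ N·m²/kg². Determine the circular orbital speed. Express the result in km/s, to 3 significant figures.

μ = GM = 6.674×10⁻¹¹ × 5.972×10²⁴ = 3.986×10¹⁴ m³/s².
r = 7822 km = 7.822×10⁶ m.
For a circular orbit v = √(μ/r) = √(3.986×10¹⁴ / 7.822×10⁶) = √(5.096×10⁷) = 7138 m/s.
That is 7.138 km/s.

v ≈ 7.14 km/s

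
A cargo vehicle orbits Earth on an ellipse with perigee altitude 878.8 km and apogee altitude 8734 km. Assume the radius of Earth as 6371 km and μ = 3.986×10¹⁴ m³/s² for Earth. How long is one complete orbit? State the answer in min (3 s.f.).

T ≈ 196 min

r_p = 6371 + 878.8 = 7249.8 km = 7.2498×10⁶ m.
r_a = 6371 + 8734 = 15105 km = 1.5105×10⁷ m.
Semi-major axis a = (r_p + r_a)/2 = (7249.8 + 15105)/2 = 11177 km = 1.118×10⁷ m.
By Kepler's third law T = 2π√(a³/μ) = 2π × 1.872×10³ = 1.176×10⁴ s.
= 196.0 min.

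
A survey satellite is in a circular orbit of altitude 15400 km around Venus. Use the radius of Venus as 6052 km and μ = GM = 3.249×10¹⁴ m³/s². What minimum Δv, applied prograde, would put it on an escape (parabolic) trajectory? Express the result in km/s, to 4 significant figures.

r = 6052 + 15400 = 21452 km = 2.1452×10⁷ m.
Circular speed v_c = √(μ/r) = 3892 m/s.
Escape speed v_esc = √(2μ/r) = √2 × v_c = 5504 m/s.
Δv = v_esc − v_c = 1612 m/s = 1.612 km/s.

Δv ≈ 1.612 km/s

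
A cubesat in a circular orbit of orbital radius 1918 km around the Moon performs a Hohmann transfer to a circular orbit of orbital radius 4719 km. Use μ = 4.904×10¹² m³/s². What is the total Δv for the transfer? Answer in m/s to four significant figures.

r₁ = 1918 km = 1.918×10⁶ m.
r₂ = 4719 km = 4.719×10⁶ m.
Transfer ellipse a_t = (r₁ + r₂)/2 = 3.318×10⁶ m.
At r₁: circular v_c1 = √(μ/r₁) = 1599 m/s; transfer-perilune v_p = √[μ(2/r₁ − 1/a_t)] = 1907 m/s.
Δv₁ = v_p − v_c1 = 307.8 m/s.
At r₂: circular v_c2 = √(μ/r₂) = 1019 m/s; transfer-apolune v_a = √[μ(2/r₂ − 1/a_t)] = 775.0 m/s.
Δv₂ = v_c2 − v_a = 244.4 m/s.
Total Δv = Δv₁ + Δv₂ = 552.2 m/s.

Δv_total ≈ 552.2 m/s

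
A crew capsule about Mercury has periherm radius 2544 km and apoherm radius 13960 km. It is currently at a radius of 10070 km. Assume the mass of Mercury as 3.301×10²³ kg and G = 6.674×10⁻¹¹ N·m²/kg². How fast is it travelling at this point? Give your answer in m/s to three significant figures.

μ = GM = 6.674×10⁻¹¹ × 3.301×10²³ = 2.203×10¹³ m³/s².
Semi-major axis a = (r_p + r_a)/2 = 8252.0 km = 8.252×10⁶ m.
Vis-viva: v² = μ(2/r − 1/a) = 2.203×10¹³ × (1.986×10⁻⁷ − 1.212×10⁻⁷) = 1.706×10⁶ m²/s².
v = 1306 m/s.

v ≈ 1310 m/s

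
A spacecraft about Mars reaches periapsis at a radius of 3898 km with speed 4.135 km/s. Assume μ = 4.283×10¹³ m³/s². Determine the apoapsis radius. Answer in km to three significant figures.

r_p = 3.898×10⁶ m.
Specific energy ε = v²/2 − μ/r = -2.439×10⁶ J/kg, so a = −μ/(2ε) = 8.782×10⁶ m.
The apsides satisfy r_p + r_a = 2a, so the apoapsis radius is 2a − r_p = 1.367×10⁷ m = 13666 km.

apoapsis radius ≈ 13700 km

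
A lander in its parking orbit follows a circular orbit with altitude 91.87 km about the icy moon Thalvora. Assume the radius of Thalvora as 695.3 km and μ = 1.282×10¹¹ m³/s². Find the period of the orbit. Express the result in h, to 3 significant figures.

T ≈ 3.40 h

r = 695.3 + 91.87 = 787.17 km = 7.8717×10⁵ m.
Kepler's third law: T = 2π√(r³/μ) = 2π√((7.872×10⁵)³ / 1.282×10¹¹).
r³/μ = 3.805×10⁶ s², so T = 2π × 1.951×10³ = 1.226×10⁴ s.
Converting: 1.226×10⁴ s ÷ 3600 = 3.404 h.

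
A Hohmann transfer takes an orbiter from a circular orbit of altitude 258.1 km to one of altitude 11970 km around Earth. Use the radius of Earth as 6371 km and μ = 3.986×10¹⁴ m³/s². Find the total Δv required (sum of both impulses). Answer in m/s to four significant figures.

r₁ = 6371 + 258.1 = 6629.1 km = 6.6291×10⁶ m.
r₂ = 6371 + 11970 = 18341 km = 1.8341×10⁷ m.
Transfer ellipse a_t = (r₁ + r₂)/2 = 1.249×10⁷ m.
At r₁: circular v_c1 = √(μ/r₁) = 7754 m/s; transfer-perigee v_p = √[μ(2/r₁ − 1/a_t)] = 9398 m/s.
Δv₁ = v_p − v_c1 = 1644 m/s.
At r₂: circular v_c2 = √(μ/r₂) = 4662 m/s; transfer-apogee v_a = √[μ(2/r₂ − 1/a_t)] = 3397 m/s.
Δv₂ = v_c2 − v_a = 1265 m/s.
Total Δv = Δv₁ + Δv₂ = 2909 m/s.

Δv_total ≈ 2909 m/s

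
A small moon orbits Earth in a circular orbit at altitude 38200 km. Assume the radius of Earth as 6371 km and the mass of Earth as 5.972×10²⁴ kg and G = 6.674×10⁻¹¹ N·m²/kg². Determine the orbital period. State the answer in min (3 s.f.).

T ≈ 1560 min

μ = GM = 6.674×10⁻¹¹ × 5.972×10²⁴ = 3.986×10¹⁴ m³/s².
r = 6371 + 38200 = 44571 km = 4.4571×10⁷ m.
Kepler's third law: T = 2π√(r³/μ) = 2π√((4.457×10⁷)³ / 3.986×10¹⁴).
r³/μ = 2.222×10⁸ s², so T = 2π × 1.490×10⁴ = 9.365×10⁴ s.
Converting: 9.365×10⁴ s ÷ 60.00 = 1561 min.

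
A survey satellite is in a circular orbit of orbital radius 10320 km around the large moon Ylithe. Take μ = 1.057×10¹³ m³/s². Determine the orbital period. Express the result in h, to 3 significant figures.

r = 10320 km = 1.032×10⁷ m.
Kepler's third law: T = 2π√(r³/μ) = 2π√((1.032×10⁷)³ / 1.057×10¹³).
r³/μ = 1.040×10⁸ s², so T = 2π × 1.020×10⁴ = 6.407×10⁴ s.
Converting: 6.407×10⁴ s ÷ 3600 = 17.80 h.

T ≈ 17.8 h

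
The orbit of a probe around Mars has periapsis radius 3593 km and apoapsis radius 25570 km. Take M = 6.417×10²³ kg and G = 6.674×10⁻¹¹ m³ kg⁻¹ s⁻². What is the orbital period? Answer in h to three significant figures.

T ≈ 14.8 h

μ = GM = 6.674×10⁻¹¹ × 6.417×10²³ = 4.283×10¹³ m³/s².
Semi-major axis a = (r_p + r_a)/2 = (3593.0 + 25570)/2 = 14582 km = 1.458×10⁷ m.
By Kepler's third law T = 2π√(a³/μ) = 2π × 8.508×10³ = 5.346×10⁴ s.
= 14.85 h.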